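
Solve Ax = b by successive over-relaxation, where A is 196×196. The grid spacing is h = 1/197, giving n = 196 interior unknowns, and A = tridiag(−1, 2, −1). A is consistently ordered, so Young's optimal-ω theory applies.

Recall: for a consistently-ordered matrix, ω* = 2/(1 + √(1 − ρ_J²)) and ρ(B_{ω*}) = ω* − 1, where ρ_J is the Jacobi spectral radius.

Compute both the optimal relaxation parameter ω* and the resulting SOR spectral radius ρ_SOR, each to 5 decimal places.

ω* = 1.96861, ρ_SOR = 0.96861

n=196: λ(B_J) = 1 − λ(A)/2 = cos(kπ/197); k=1 gives ρ_J = 0.99987.
√(1−ρ_J²) = |sin(π/197)| = 0.015946
ω* = 2 / (1 + 0.015946) = 2 / 1.015946 ≈ 1.96861.
and ρ(B_{ω*}) = 1.96861 − 1 = 0.96861.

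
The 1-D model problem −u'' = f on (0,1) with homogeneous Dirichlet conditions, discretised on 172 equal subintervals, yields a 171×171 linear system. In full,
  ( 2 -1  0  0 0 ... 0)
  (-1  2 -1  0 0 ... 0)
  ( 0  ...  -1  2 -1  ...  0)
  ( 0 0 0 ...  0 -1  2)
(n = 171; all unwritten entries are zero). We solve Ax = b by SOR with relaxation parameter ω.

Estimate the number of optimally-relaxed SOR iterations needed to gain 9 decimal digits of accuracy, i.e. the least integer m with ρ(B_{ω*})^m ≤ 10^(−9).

B_J for the 171×171 system has eigenvalues cos(kπ/172); ρ_J = cos(π/172) = 0.9998332.
√(1−ρ_J²) simplifies to sin(π/172) = 0.0182641.
So ω* = 2/1.0182641 = 1.9641270 (Young).
At ω = 1.9641270 every |λ(B_ω)| = ω−1, so ρ_SOR = 0.9641270.
m ≥ 9·ln10 / (−ln 0.9641270) = 567.260; smallest integer m = 568.

m = 568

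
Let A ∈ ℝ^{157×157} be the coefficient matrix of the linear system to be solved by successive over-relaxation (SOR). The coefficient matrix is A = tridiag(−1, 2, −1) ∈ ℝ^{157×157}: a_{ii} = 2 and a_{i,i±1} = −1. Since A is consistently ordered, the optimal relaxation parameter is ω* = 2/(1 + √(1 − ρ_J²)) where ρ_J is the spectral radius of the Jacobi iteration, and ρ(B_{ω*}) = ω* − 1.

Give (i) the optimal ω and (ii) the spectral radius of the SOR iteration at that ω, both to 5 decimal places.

[ρ_J] n=157: ρ(B_J) = cos(π/(n+1)) = cos(π/158) = 0.99980.
root = sin(π/158) = 0.019882  (since 1−cos² = sin²).
Young: ω* = 2/(1+√(1−ρ_J²)) = 2/(1+0.019882) = 2/1.019882 = 1.96101.
Hence ρ(B_{ω*}) = 1.96101 − 1 = 0.96101.

ω* = 1.96101, ρ_SOR = 0.96101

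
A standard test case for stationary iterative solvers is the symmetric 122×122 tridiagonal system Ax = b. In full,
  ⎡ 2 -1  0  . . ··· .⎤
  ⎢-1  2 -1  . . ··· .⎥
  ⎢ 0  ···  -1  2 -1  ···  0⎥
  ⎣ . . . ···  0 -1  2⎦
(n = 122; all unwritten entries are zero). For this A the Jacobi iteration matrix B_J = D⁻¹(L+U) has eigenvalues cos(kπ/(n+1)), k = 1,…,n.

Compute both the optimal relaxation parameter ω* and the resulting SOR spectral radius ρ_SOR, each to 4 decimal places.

ω* = 1.9502, ρ_SOR = 0.9502

With n=122, ρ(Jacobi) = cos(π/123) = 0.9997.
root = sin(π/123) = 0.02554  (since 1−cos² = sin²).
ω* = 2/(1+0.02554) = 1.9502
ρ_SOR = ω* − 1 = 1.9502 − 1 = 0.9502.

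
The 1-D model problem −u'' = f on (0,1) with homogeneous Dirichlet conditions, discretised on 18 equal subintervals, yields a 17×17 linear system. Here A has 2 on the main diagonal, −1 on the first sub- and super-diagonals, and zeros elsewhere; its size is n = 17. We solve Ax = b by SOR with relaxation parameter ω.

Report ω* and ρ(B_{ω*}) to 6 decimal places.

ω* = 1.704088, ρ_SOR = 0.704088

n=17: λ(B_J) = 1 − λ(A)/2 = cos(kπ/18); k=1 gives ρ_J = 0.984808.
1 − cos²(π/18) = sin²(π/18) ⇒ √(1−ρ_J²) = sin(π/18) = 0.1736482.
So ω* = 2/1.1736482 = 1.704088 (Young).
At ω = 1.704088 every |λ(B_ω)| = ω−1, so ρ_SOR = 0.704088.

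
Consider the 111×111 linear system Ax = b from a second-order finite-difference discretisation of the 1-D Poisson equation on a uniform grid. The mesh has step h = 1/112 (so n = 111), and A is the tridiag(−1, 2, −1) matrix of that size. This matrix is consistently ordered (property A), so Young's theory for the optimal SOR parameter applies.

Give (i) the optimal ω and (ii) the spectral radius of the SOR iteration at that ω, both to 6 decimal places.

ω* = 1.945438, ρ_SOR = 0.945438

½·tridiag(1,0,1) at n=111: λ_k = cos(kπ/112); max |λ| at k=1 ⇒ ρ_J = cos(π/112) ≈ 0.999607.
√(1−ρ_J²) simplifies to sin(π/112) = 0.0280463.
[ω*] 2 ÷ (1 + 0.0280463) = 2 ÷ 1.0280463 = 1.945438.
At ω = 1.945438 every |λ(B_ω)| = ω−1, so ρ_SOR = 0.945438.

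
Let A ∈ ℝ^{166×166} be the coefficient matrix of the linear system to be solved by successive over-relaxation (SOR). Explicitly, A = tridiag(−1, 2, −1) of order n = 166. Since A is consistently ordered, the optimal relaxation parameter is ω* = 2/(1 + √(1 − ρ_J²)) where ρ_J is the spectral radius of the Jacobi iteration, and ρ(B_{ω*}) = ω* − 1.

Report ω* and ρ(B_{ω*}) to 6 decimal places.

ω* = 1.963073, ρ_SOR = 0.963073

[ρ_J] n=166: ρ(B_J) = cos(π/(n+1)) = cos(π/167) = 0.999823.
√(1−ρ_J²) = |sin(π/167)| = 0.0188108
ω* = 2/(1+0.0188108) = 1.963073
ρ_SOR = ω* − 1 = 1.963073 − 1 = 0.963073.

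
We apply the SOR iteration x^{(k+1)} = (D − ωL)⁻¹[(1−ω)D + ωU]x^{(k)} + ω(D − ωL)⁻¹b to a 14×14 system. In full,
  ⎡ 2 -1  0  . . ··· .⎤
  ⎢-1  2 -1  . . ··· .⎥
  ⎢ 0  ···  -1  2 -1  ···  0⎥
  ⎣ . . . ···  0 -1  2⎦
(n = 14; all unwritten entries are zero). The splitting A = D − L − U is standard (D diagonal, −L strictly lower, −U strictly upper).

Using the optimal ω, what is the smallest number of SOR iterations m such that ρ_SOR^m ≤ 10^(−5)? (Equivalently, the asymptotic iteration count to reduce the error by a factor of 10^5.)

With n=14, ρ(Jacobi) = cos(π/15) = 0.9781476.
1 − cos²(π/15) = sin²(π/15) ⇒ √(1−ρ_J²) = sin(π/15) = 0.2079117.
ω* = 2 / (1 + 0.2079117) = 2 / 1.2079117 ≈ 1.6557502.
ρ_SOR = ω* − 1 ≈ 0.6557502.
m ≥ 5·ln10 / (−ln 0.6557502) = 27.283; smallest integer m = 28.

m = 28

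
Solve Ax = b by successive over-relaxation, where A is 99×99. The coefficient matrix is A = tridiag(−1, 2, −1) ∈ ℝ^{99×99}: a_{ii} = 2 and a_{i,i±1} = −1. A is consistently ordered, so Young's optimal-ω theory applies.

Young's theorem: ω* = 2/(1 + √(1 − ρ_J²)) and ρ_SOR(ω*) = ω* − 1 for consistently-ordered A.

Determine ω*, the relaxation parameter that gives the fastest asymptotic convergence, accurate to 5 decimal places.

ω* = 1.93909

spectrum of D⁻¹(L+U) = {cos(kπ/100) : 1≤k≤99}; ρ_J = cos(π/100) = 0.99951.
√(1 − cos²(π/100)) = sin(π/100) ≈ 0.031411.
ω* = 2/(1+0.031411) = 1.93909
ρ_SOR = ω* − 1 ≈ 0.93909.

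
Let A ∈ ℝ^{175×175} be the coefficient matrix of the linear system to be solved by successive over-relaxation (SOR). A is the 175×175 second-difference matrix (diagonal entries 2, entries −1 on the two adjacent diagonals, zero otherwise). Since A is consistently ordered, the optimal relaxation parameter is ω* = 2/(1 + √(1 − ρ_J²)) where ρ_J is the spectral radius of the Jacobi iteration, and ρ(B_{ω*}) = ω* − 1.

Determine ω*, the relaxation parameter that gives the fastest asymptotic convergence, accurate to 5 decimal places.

ω* = 1.96493

ρ_J = max_k |cos(kπ/176)| = cos(π/176) = 0.99984
√(1 − cos²(π/176)) = sin(π/176) ≈ 0.017849.
[ω*] 2 ÷ (1 + 0.017849) = 2 ÷ 1.017849 = 1.96493.
and ρ(B_{ω*}) = 1.96493 − 1 = 0.96493.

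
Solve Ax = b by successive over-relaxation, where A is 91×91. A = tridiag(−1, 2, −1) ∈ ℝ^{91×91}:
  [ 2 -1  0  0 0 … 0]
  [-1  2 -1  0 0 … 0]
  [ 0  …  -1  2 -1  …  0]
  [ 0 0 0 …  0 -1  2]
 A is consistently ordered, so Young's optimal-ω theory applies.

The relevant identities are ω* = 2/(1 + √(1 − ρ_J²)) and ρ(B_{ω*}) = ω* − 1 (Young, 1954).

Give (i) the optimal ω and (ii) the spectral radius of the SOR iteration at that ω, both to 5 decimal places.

½·tridiag(1,0,1) at n=91: λ_k = cos(kπ/92); max |λ| at k=1 ⇒ ρ_J = cos(π/92) ≈ 0.99942.
1 − cos²(π/92) = sin²(π/92) ⇒ √(1−ρ_J²) = sin(π/92) = 0.034141.
ω* = 2/(1+0.034141) = 1.93397
and ρ(B_{ω*}) = 1.93397 − 1 = 0.93397.

ω* = 1.93397, ρ_SOR = 0.93397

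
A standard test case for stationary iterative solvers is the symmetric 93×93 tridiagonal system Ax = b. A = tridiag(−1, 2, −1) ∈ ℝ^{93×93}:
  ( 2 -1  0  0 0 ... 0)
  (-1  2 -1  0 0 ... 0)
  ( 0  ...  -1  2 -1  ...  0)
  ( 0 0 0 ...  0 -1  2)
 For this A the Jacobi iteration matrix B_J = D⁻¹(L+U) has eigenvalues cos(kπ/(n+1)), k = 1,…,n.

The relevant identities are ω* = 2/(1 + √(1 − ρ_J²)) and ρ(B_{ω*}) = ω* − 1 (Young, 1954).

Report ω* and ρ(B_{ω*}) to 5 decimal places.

spectrum of D⁻¹(L+U) = {cos(kπ/94) : 1≤k≤93}; ρ_J = cos(π/94) = 0.99944.
1 − cos²(π/94) = sin²(π/94) ⇒ √(1−ρ_J²) = sin(π/94) = 0.033415.
So ω* = 2/1.033415 = 1.93533 (Young).
Hence ρ(B_{ω*}) = 1.93533 − 1 = 0.93533.

ω* = 1.93533, ρ_SOR = 0.93533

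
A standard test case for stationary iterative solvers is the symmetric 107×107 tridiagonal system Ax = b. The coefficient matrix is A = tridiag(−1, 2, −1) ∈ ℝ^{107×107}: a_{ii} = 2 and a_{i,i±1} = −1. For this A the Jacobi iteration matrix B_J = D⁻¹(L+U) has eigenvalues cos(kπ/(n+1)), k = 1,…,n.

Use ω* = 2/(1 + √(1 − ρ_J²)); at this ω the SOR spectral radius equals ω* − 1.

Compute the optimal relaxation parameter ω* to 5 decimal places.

spectrum of D⁻¹(L+U) = {cos(kπ/108) : 1≤k≤107}; ρ_J = cos(π/108) = 0.99958.
√(1 − cos²(π/108)) = sin(π/108) ≈ 0.029085.
ω* = 2 / (1 + 0.029085) = 2 / 1.029085 ≈ 1.94347.
ρ_SOR = ω* − 1 = 1.94347 − 1 = 0.94347.

ω* = 1.94347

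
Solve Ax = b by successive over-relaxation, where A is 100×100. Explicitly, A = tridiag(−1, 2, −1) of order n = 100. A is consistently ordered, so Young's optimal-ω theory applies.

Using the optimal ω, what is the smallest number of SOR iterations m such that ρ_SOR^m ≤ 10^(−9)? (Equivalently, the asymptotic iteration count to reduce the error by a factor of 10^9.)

ρ_J = max_k |cos(kπ/101)| = cos(π/101) = 0.9995163
√(1−ρ_J²) = |sin(π/101)| = 0.0310999
Then 2/(1+√(1−ρ_J²)) = 2/(1+0.0310999); ω* = 2/1.0310999 = 1.9396763.
[ρ_SOR] ω* − 1 = 0.9396763.
9·ln10 = 20.7233; −ln(0.9396763) = 0.0622198; m = ⌈20.7233/0.0622198⌉ = ⌈333.066⌉ = 334.

m = 334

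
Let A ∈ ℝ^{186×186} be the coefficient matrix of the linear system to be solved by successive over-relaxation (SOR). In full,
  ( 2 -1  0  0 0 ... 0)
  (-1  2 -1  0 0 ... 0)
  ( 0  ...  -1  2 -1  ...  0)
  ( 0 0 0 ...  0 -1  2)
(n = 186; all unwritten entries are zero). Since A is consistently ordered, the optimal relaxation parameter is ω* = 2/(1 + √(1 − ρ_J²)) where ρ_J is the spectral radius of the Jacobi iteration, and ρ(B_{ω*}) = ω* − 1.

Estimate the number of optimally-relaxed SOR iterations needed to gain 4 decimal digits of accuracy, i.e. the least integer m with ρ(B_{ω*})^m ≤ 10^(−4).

[ρ_J] n=186: ρ(B_J) = cos(π/(n+1)) = cos(π/187) = 0.9998589.
1 − cos²(π/187) = sin²(π/187) ⇒ √(1−ρ_J²) = sin(π/187) = 0.0167992.
Young: ω* = 2/(1+√(1−ρ_J²)) = 2/(1+0.0167992) = 2/1.0167992 = 1.9669567.
and ρ(B_{ω*}) = 1.9669567 − 1 = 0.9669567.
4·ln10 = 9.21034; −ln(0.9669567) = 0.0336016; m = ⌈9.21034/0.0336016⌉ = ⌈274.104⌉ = 275.

m = 275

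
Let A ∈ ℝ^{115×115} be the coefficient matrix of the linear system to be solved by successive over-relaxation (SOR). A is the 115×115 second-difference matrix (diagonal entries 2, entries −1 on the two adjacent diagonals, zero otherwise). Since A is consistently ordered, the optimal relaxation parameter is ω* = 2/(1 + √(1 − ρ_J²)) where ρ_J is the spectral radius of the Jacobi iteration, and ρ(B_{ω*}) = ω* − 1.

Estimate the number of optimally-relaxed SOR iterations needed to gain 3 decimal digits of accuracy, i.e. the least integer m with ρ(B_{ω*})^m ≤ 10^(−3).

m = 128

With n=115, ρ(Jacobi) = cos(π/116) = 0.9996333.
root = sin(π/116) = 0.0270794  (since 1−cos² = sin²).
Then 2/(1+√(1−ρ_J²)) = 2/(1+0.0270794); ω* = 2/1.0270794 = 1.9472691.
and ρ(B_{ω*}) = 1.9472691 − 1 = 0.9472691.
(0.9472691)^m ≤ 10^{−3}  ⇒  m·ln(0.9472691) ≤ −3·ln10  ⇒  m ≥ 127.515  ⇒  m = 128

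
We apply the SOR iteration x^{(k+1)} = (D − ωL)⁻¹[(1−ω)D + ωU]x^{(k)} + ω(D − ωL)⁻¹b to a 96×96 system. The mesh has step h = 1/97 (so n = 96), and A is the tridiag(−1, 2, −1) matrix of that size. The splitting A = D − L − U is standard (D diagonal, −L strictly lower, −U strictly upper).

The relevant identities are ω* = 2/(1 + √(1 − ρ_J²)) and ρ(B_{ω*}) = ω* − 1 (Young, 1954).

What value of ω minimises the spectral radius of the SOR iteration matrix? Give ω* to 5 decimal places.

ω* = 1.93727

B_J for the 96×96 system has eigenvalues cos(kπ/97); ρ_J = cos(π/97) = 0.99948.
√(1−ρ_J²) = |sin(π/97)| = 0.032382
Then 2/(1+√(1−ρ_J²)) = 2/(1+0.032382); ω* = 2/1.032382 = 1.93727.
and ρ(B_{ω*}) = 1.93727 − 1 = 0.93727.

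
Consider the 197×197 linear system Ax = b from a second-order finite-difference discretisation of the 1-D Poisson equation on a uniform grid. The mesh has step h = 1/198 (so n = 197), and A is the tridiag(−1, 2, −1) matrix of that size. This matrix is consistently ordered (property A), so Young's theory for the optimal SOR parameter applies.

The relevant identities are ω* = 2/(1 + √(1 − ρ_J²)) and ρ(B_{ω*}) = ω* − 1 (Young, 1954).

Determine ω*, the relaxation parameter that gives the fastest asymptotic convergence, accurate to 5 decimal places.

ω* = 1.96876

spectrum of D⁻¹(L+U) = {cos(kπ/198) : 1≤k≤197}; ρ_J = cos(π/198) = 0.99987.
√(1 − cos²(π/198)) = sin(π/198) ≈ 0.015866.
Then 2/(1+√(1−ρ_J²)) = 2/(1+0.015866); ω* = 2/1.015866 = 1.96876.
At ω = 1.96876 every |λ(B_ω)| = ω−1, so ρ_SOR = 0.96876.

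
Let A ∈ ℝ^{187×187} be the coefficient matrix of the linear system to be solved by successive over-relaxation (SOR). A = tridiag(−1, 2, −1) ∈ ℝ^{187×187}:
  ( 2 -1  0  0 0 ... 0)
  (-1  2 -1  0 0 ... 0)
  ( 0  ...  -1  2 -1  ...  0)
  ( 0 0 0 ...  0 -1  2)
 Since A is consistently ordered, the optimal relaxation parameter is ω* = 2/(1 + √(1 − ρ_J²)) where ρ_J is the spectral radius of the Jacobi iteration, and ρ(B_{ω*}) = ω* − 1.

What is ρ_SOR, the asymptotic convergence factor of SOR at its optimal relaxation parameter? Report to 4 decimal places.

ρ_SOR = 0.9671

ρ_J = max_k |cos(kπ/188)| = cos(π/188) = 0.9999
root = sin(π/188) = 0.01671  (since 1−cos² = sin²).
ω* = 2 / (1 + 0.01671) = 2 / 1.01671 ≈ 1.9671.
ρ_SOR = ω* − 1 ≈ 0.9671.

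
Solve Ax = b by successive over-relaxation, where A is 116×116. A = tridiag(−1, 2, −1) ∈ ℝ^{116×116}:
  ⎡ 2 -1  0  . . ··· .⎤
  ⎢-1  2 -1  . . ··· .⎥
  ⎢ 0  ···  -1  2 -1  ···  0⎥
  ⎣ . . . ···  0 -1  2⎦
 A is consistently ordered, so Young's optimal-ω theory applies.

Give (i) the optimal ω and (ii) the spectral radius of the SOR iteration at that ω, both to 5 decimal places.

ω* = 1.94771, ρ_SOR = 0.94771

n=116: λ(B_J) = 1 − λ(A)/2 = cos(kπ/117); k=1 gives ρ_J = 0.99964.
√(1 − cos²(π/117)) = sin(π/117) ≈ 0.026848.
[ω*] 2 ÷ (1 + 0.026848) = 2 ÷ 1.026848 = 1.94771.
ρ_SOR = ω* − 1 = 1.94771 − 1 = 0.94771.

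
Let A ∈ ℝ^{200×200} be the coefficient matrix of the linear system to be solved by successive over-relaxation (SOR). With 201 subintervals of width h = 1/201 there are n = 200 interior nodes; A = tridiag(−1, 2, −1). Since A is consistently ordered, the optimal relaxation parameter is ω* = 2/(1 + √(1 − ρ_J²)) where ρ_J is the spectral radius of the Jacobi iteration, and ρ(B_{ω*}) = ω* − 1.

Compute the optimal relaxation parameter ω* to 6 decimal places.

With n=200, ρ(Jacobi) = cos(π/201) = 0.999878.
root = sin(π/201) = 0.0156292  (since 1−cos² = sin²).
Then 2/(1+√(1−ρ_J²)) = 2/(1+0.0156292); ω* = 2/1.0156292 = 1.969223.
ρ(B_{ω*}) = ω*−1 = 0.969223

ω* = 1.969223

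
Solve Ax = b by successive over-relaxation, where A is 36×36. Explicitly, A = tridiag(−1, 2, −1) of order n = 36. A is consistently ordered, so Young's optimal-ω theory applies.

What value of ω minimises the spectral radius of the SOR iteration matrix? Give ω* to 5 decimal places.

spectrum of D⁻¹(L+U) = {cos(kπ/37) : 1≤k≤36}; ρ_J = cos(π/37) = 0.99640.
root = sin(π/37) = 0.084806  (since 1−cos² = sin²).
Young: ω* = 2/(1+√(1−ρ_J²)) = 2/(1+0.084806) = 2/1.084806 = 1.84365.
ρ(B_{ω*}) = ω*−1 = 0.84365

ω* = 1.84365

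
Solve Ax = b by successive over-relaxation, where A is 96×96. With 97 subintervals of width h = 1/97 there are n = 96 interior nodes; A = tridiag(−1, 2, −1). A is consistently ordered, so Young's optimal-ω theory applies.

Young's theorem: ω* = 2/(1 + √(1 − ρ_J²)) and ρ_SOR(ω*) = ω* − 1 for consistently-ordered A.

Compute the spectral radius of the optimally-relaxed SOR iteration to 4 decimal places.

ρ_SOR = 0.9373

½·tridiag(1,0,1) at n=96: λ_k = cos(kπ/97); max |λ| at k=1 ⇒ ρ_J = cos(π/97) ≈ 0.9995.
√(1 − cos²(π/97)) = sin(π/97) ≈ 0.03238.
Then 2/(1+√(1−ρ_J²)) = 2/(1+0.03238); ω* = 2/1.03238 = 1.9373.
Hence ρ(B_{ω*}) = 1.9373 − 1 = 0.9373.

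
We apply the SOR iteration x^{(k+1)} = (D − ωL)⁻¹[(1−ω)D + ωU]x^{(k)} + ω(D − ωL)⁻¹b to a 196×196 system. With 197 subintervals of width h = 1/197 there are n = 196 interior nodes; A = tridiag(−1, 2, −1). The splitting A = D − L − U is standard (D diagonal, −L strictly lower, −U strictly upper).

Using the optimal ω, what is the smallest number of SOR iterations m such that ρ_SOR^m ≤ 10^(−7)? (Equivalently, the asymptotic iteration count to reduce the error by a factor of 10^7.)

m = 506

With n=196, ρ(Jacobi) = cos(π/197) = 0.9998728.
root = sin(π/197) = 0.0159465  (since 1−cos² = sin²).
Then 2/(1+√(1−ρ_J²)) = 2/(1+0.0159465); ω* = 2/1.0159465 = 1.9686076.
[ρ_SOR] ω* − 1 = 0.9686076.
(0.9686076)^m ≤ 10^{−7}  ⇒  m·ln(0.9686076) ≤ −7·ln10  ⇒  m ≥ 505.338  ⇒  m = 506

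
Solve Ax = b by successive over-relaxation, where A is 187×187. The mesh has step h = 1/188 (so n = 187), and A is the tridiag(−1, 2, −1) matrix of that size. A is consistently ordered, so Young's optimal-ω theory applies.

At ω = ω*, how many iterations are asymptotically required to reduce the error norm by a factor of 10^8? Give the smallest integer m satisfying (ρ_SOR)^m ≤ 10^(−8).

With n=187, ρ(Jacobi) = cos(π/188) = 0.9998604.
root = sin(π/188) = 0.0167098  (since 1−cos² = sin²).
[ω*] 2 ÷ (1 + 0.0167098) = 2 ÷ 1.0167098 = 1.9671297.
[ρ_SOR] ω* − 1 = 0.9671297.
For 8 digits: m = 8·ln10 / (−ln 0.9671297) = 18.4207/0.0334227 = 551.143; round up → m = 552.

m = 552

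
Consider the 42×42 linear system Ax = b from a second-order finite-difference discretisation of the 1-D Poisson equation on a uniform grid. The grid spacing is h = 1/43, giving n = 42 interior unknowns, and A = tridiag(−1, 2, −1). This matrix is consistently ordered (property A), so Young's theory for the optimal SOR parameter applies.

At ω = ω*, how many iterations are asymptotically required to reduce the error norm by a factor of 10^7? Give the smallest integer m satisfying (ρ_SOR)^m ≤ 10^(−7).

[ρ_J] n=42: ρ(B_J) = cos(π/(n+1)) = cos(π/43) = 0.9973323.
√(1 − cos²(π/43)) = sin(π/43) ≈ 0.0729953.
ω* = 2/(1+0.0729953) = 1.8639411
[ρ_SOR] ω* − 1 = 0.8639411.
7·ln10 = 16.1181; −ln(0.8639411) = 0.146251; m = ⌈16.1181/0.146251⌉ = ⌈110.208⌉ = 111.

m = 111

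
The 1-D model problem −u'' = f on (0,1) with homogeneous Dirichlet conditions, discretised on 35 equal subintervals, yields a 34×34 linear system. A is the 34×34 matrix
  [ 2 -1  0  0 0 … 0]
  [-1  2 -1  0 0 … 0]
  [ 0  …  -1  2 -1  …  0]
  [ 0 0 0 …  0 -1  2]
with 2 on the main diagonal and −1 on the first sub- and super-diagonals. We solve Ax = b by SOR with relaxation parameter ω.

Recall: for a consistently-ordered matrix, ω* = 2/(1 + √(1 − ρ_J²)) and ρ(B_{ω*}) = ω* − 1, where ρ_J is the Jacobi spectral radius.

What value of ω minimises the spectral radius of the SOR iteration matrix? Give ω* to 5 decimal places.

[ρ_J] n=34: ρ(B_J) = cos(π/(n+1)) = cos(π/35) = 0.99597.
√(1−ρ_J²) = |sin(π/35)| = 0.089639
Then 2/(1+√(1−ρ_J²)) = 2/(1+0.089639); ω* = 2/1.089639 = 1.83547.
Hence ρ(B_{ω*}) = 1.83547 − 1 = 0.83547.

ω* = 1.83547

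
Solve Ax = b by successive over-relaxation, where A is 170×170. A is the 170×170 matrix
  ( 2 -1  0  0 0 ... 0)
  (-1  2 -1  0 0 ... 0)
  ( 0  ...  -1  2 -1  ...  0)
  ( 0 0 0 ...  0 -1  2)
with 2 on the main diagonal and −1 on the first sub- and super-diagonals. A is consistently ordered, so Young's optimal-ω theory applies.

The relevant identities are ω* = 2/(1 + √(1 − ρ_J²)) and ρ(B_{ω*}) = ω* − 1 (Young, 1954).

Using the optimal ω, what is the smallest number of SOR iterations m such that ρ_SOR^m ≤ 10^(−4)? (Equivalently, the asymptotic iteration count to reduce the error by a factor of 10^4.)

m = 251

[ρ_J] n=170: ρ(B_J) = cos(π/(n+1)) = cos(π/171) = 0.9998312.
1 − cos²(π/171) = sin²(π/171) ⇒ √(1−ρ_J²) = sin(π/171) = 0.0183709.
Young: ω* = 2/(1+√(1−ρ_J²)) = 2/(1+0.0183709) = 2/1.0183709 = 1.9639210.
and ρ(B_{ω*}) = 1.9639210 − 1 = 0.9639210.
(0.9639210)^m ≤ 10^{−4}  ⇒  m·ln(0.9639210) ≤ −4·ln10  ⇒  m ≥ 250.649  ⇒  m = 251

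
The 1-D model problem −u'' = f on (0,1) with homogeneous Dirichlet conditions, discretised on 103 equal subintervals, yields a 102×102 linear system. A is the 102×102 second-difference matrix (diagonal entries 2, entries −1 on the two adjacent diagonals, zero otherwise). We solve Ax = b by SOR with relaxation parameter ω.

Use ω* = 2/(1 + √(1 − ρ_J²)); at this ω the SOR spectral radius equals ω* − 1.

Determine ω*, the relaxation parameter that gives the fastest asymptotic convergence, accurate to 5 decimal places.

B_J for the 102×102 system has eigenvalues cos(kπ/103); ρ_J = cos(π/103) = 0.99953.
√(1 − cos²(π/103)) = sin(π/103) ≈ 0.030496.
[ω*] 2 ÷ (1 + 0.030496) = 2 ÷ 1.030496 = 1.94081.
At ω = 1.94081 every |λ(B_ω)| = ω−1, so ρ_SOR = 0.94081.

ω* = 1.94081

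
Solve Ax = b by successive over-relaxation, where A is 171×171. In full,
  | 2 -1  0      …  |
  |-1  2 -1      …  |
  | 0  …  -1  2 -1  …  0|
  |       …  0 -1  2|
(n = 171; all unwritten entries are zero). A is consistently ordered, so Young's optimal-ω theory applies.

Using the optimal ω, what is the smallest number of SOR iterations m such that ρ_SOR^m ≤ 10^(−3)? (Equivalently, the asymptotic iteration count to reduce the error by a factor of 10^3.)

[ρ_J] n=171: ρ(B_J) = cos(π/(n+1)) = cos(π/172) = 0.9998332.
root = sin(π/172) = 0.0182641  (since 1−cos² = sin²).
Then 2/(1+√(1−ρ_J²)) = 2/(1+0.0182641); ω* = 2/1.0182641 = 1.9641270.
ρ(B_{ω*}) = ω*−1 = 0.9641270
For 3 digits: m = 3·ln10 / (−ln 0.9641270) = 6.90776/0.0365323 = 189.086; round up → m = 190.

m = 190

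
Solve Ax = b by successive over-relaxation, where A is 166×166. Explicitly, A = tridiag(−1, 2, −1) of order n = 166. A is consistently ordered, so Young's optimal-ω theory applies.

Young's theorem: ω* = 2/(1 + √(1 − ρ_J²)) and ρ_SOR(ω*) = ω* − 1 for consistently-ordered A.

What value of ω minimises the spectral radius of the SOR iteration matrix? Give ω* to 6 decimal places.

n=166: λ(B_J) = 1 − λ(A)/2 = cos(kπ/167); k=1 gives ρ_J = 0.999823.
1 − cos²(π/167) = sin²(π/167) ⇒ √(1−ρ_J²) = sin(π/167) = 0.0188108.
Then 2/(1+√(1−ρ_J²)) = 2/(1+0.0188108); ω* = 2/1.0188108 = 1.963073.
ρ(B_{ω*}) = ω*−1 = 0.963073

ω* = 1.963073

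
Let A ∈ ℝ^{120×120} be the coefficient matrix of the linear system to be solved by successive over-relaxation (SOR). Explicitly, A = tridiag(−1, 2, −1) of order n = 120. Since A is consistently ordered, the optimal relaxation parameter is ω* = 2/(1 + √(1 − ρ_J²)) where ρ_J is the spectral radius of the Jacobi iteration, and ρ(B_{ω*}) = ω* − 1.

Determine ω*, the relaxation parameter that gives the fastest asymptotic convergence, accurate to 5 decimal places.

n=120: λ(B_J) = 1 − λ(A)/2 = cos(kπ/121); k=1 gives ρ_J = 0.99966.
root = sin(π/121) = 0.025961  (since 1−cos² = sin²).
ω* = 2/(1+0.025961) = 1.94939
[ρ_SOR] ω* − 1 = 0.94939.

ω* = 1.94939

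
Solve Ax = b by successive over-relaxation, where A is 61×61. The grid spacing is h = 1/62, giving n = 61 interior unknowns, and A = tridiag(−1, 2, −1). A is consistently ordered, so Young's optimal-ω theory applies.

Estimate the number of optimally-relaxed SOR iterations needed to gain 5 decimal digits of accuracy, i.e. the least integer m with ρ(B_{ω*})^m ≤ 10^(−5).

m = 114

[ρ_J] n=61: ρ(B_J) = cos(π/(n+1)) = cos(π/62) = 0.9987165.
1 − cos²(π/62) = sin²(π/62) ⇒ √(1−ρ_J²) = sin(π/62) = 0.0506492.
Young: ω* = 2/(1+√(1−ρ_J²)) = 2/(1+0.0506492) = 2/1.0506492 = 1.9035849.
ρ_SOR = ω* − 1 ≈ 0.9035849.
5·ln10 = 11.5129; −ln(0.9035849) = 0.101385; m = ⌈11.5129/0.101385⌉ = ⌈113.556⌉ = 114.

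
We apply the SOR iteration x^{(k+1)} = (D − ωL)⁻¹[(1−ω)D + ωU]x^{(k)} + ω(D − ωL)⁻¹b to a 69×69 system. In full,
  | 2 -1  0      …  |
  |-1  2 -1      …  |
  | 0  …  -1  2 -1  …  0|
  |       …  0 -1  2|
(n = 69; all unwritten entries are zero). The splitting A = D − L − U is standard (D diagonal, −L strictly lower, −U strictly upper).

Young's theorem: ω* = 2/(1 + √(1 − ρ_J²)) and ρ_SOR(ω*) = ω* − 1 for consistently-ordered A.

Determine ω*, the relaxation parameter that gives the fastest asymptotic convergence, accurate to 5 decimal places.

½·tridiag(1,0,1) at n=69: λ_k = cos(kπ/70); max |λ| at k=1 ⇒ ρ_J = cos(π/70) ≈ 0.99899.
√(1 − cos²(π/70)) = sin(π/70) ≈ 0.044865.
[ω*] 2 ÷ (1 + 0.044865) = 2 ÷ 1.044865 = 1.91412.
and ρ(B_{ω*}) = 1.91412 − 1 = 0.91412.

ω* = 1.91412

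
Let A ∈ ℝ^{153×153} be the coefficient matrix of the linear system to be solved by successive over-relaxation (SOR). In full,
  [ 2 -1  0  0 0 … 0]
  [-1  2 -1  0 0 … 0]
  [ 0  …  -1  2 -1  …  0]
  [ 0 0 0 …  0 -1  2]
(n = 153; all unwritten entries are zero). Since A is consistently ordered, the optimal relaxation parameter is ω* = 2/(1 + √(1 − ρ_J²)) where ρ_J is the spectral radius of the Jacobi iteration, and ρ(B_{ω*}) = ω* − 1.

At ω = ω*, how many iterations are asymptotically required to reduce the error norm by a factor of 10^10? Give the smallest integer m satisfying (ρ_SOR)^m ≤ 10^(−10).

n=153: λ(B_J) = 1 − λ(A)/2 = cos(kπ/154); k=1 gives ρ_J = 0.9997919.
1 − cos²(π/154) = sin²(π/154) ⇒ √(1−ρ_J²) = sin(π/154) = 0.0203985.
ω* = 2/(1+0.0203985) = 1.9600186
Hence ρ(B_{ω*}) = 1.9600186 − 1 = 0.9600186.
m ≥ 10·ln10 / (−ln 0.9600186) = 564.324; smallest integer m = 565.

m = 565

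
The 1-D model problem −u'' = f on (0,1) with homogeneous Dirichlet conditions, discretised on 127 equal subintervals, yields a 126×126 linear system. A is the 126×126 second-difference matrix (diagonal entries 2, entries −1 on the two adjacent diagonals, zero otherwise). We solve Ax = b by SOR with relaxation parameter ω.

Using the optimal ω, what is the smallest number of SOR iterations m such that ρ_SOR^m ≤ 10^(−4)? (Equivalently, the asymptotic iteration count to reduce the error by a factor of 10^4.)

ρ_J = max_k |cos(kπ/127)| = cos(π/127) = 0.9996941
root = sin(π/127) = 0.0247344  (since 1−cos² = sin²).
ω* = 2 / (1 + 0.0247344) = 2 / 1.0247344 ≈ 1.9517252.
ρ(B_{ω*}) = ω*−1 = 0.9517252
(0.9517252)^m ≤ 10^{−4}  ⇒  m·ln(0.9517252) ≤ −4·ln10  ⇒  m ≥ 186.147  ⇒  m = 187

m = 187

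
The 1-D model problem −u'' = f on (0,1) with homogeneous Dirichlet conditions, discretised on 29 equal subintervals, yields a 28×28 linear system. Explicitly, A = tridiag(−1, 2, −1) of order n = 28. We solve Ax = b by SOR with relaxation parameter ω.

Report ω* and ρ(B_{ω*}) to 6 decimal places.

ω* = 1.804860, ρ_SOR = 0.804860

[ρ_J] n=28: ρ(B_J) = cos(π/(n+1)) = cos(π/29) = 0.994138.
root = sin(π/29) = 0.1081190  (since 1−cos² = sin²).
ω* = 2/(1+0.1081190) = 1.804860
and ρ(B_{ω*}) = 1.804860 − 1 = 0.804860.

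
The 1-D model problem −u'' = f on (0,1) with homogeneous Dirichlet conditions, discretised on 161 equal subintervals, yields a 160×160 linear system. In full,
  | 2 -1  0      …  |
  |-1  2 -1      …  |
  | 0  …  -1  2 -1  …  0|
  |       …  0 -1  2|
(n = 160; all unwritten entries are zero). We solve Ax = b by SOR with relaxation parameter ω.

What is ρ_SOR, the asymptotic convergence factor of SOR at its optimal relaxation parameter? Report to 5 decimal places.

ρ_J = max_k |cos(kπ/161)| = cos(π/161) = 0.99981
√(1−ρ_J²) = |sin(π/161)| = 0.019512
ω* = 2/(1+0.019512) = 1.96172
Hence ρ(B_{ω*}) = 1.96172 − 1 = 0.96172.

ρ_SOR = 0.96172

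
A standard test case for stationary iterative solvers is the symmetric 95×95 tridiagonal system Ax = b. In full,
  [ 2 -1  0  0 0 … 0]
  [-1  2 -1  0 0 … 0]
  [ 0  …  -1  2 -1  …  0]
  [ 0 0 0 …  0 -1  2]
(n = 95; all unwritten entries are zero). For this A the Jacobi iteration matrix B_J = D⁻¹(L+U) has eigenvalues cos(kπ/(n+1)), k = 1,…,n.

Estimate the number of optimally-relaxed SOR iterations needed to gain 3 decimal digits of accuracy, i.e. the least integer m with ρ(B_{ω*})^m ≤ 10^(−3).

With n=95, ρ(Jacobi) = cos(π/96) = 0.9994646.
√(1−ρ_J²) = |sin(π/96)| = 0.0327191
Young: ω* = 2/(1+√(1−ρ_J²)) = 2/(1+0.0327191) = 2/1.0327191 = 1.9366350.
ρ_SOR = ω* − 1 = 1.9366350 − 1 = 0.9366350.
3·ln10 = 6.90776; −ln(0.9366350) = 0.0654616; m = ⌈6.90776/0.0654616⌉ = ⌈105.524⌉ = 106.

m = 106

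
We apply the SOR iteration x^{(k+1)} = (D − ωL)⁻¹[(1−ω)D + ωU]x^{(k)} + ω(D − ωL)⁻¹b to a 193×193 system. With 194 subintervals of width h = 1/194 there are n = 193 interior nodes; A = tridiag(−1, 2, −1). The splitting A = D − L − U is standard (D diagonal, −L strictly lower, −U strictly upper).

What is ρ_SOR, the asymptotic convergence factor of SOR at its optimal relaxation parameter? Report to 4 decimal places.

ρ_J = max_k |cos(kπ/194)| = cos(π/194) = 0.9999
√(1 − cos²(π/194)) = sin(π/194) ≈ 0.01619.
Then 2/(1+√(1−ρ_J²)) = 2/(1+0.01619); ω* = 2/1.01619 = 1.9681.
ρ_SOR = ω* − 1 ≈ 0.9681.

ρ_SOR = 0.9681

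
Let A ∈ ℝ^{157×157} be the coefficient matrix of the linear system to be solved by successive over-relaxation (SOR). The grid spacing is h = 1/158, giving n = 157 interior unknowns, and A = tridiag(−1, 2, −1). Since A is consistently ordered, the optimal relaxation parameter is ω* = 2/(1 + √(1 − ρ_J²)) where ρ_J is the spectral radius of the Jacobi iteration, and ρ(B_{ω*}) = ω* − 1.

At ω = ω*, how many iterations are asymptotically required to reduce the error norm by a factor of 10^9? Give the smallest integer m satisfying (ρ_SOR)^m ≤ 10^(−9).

m = 522

[ρ_J] n=157: ρ(B_J) = cos(π/(n+1)) = cos(π/158) = 0.9998023.
1 − cos²(π/158) = sin²(π/158) ⇒ √(1−ρ_J²) = sin(π/158) = 0.0198822.
So ω* = 2/1.0198822 = 1.9610108 (Young).
ρ_SOR = ω* − 1 = 1.9610108 − 1 = 0.9610108.
Need (0.9610108)^m ≤ 10^(−9): m ≥ 9·ln10/|ln 0.9610108| = 20.7233/0.0397696 = 521.084 ⇒ m = 522.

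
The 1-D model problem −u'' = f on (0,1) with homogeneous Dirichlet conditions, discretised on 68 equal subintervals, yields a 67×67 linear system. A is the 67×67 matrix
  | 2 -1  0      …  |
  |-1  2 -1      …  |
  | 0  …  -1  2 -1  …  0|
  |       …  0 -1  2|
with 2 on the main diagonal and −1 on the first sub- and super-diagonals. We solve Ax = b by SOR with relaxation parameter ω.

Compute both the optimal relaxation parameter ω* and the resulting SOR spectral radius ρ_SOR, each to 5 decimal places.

[ρ_J] n=67: ρ(B_J) = cos(π/(n+1)) = cos(π/68) = 0.99893.
1 − cos²(π/68) = sin²(π/68) ⇒ √(1−ρ_J²) = sin(π/68) = 0.046183.
ω* = 2 / (1 + 0.046183) = 2 / 1.046183 ≈ 1.91171.
At ω = 1.91171 every |λ(B_ω)| = ω−1, so ρ_SOR = 0.91171.

ω* = 1.91171, ρ_SOR = 0.91171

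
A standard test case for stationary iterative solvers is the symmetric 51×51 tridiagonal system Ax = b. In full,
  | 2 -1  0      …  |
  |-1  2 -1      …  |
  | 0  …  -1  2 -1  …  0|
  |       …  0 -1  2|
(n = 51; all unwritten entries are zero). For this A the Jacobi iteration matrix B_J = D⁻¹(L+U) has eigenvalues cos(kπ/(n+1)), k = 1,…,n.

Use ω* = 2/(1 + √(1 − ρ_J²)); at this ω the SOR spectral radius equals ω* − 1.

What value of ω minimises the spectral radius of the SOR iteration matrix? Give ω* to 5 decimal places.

½·tridiag(1,0,1) at n=51: λ_k = cos(kπ/52); max |λ| at k=1 ⇒ ρ_J = cos(π/52) ≈ 0.99818.
√(1−ρ_J²) simplifies to sin(π/52) = 0.060378.
ω* = 2 / (1 + 0.060378) = 2 / 1.060378 ≈ 1.88612.
ρ_SOR = ω* − 1 = 1.88612 − 1 = 0.88612.

ω* = 1.88612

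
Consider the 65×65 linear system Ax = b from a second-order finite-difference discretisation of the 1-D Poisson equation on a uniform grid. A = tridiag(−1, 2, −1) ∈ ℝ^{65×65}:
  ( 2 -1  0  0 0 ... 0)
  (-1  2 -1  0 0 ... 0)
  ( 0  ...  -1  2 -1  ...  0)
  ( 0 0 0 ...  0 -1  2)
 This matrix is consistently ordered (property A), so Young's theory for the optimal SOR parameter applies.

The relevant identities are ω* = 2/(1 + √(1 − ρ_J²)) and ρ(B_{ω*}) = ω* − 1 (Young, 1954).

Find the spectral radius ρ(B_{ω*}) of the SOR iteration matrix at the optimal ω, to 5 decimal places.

n=65: λ(B_J) = 1 − λ(A)/2 = cos(kπ/66); k=1 gives ρ_J = 0.99887.
√(1−ρ_J²) = |sin(π/66)| = 0.047582
So ω* = 2/1.047582 = 1.90916 (Young).
At ω = 1.90916 every |λ(B_ω)| = ω−1, so ρ_SOR = 0.90916.

ρ_SOR = 0.90916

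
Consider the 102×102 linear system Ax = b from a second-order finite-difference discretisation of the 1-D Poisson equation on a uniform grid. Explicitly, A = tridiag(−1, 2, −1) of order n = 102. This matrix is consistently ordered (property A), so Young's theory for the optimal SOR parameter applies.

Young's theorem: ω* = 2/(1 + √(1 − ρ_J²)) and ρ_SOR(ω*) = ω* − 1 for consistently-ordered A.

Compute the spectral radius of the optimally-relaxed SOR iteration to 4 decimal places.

ρ_SOR = 0.9408

B_J for the 102×102 system has eigenvalues cos(kπ/103); ρ_J = cos(π/103) = 0.9995.
√(1−ρ_J²) simplifies to sin(π/103) = 0.03050.
[ω*] 2 ÷ (1 + 0.03050) = 2 ÷ 1.03050 = 1.9408.
ρ(B_{ω*}) = ω*−1 = 0.9408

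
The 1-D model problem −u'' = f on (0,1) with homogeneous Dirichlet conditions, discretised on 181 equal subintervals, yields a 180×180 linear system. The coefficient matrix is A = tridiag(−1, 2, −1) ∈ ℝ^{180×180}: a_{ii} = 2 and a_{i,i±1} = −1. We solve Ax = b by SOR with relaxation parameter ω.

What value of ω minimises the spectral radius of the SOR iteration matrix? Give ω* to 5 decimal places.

ω* = 1.96588

n=180: λ(B_J) = 1 − λ(A)/2 = cos(kπ/181); k=1 gives ρ_J = 0.99985.
1 − cos²(π/181) = sin²(π/181) ⇒ √(1−ρ_J²) = sin(π/181) = 0.017356.
Then 2/(1+√(1−ρ_J²)) = 2/(1+0.017356); ω* = 2/1.017356 = 1.96588.
[ρ_SOR] ω* − 1 = 0.96588.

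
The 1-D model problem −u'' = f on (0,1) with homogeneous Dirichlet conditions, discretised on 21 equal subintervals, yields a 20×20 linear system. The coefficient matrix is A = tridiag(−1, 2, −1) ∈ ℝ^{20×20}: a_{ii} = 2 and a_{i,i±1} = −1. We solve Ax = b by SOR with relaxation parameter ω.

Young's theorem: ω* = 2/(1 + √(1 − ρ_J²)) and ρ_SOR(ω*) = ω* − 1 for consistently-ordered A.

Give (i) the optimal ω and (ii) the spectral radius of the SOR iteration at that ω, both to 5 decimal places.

With n=20, ρ(Jacobi) = cos(π/21) = 0.98883.
1 − cos²(π/21) = sin²(π/21) ⇒ √(1−ρ_J²) = sin(π/21) = 0.149042.
Then 2/(1+√(1−ρ_J²)) = 2/(1+0.149042); ω* = 2/1.149042 = 1.74058.
ρ_SOR = ω* − 1 = 1.74058 − 1 = 0.74058.

ω* = 1.74058, ρ_SOR = 0.74058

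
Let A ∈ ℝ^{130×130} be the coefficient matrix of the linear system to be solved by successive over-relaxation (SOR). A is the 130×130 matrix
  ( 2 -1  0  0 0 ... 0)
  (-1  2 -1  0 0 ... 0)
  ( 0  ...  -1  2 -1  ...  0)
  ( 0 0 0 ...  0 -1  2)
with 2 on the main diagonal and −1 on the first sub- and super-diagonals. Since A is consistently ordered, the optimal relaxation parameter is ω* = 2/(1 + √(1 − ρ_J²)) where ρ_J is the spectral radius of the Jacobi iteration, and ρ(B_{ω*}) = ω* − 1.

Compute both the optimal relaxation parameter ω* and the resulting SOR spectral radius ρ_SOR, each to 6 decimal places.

[ρ_J] n=130: ρ(B_J) = cos(π/(n+1)) = cos(π/131) = 0.999712.
root = sin(π/131) = 0.0239793  (since 1−cos² = sin²).
Young: ω* = 2/(1+√(1−ρ_J²)) = 2/(1+0.0239793) = 2/1.0239793 = 1.953164.
and ρ(B_{ω*}) = 1.953164 − 1 = 0.953164.

ω* = 1.953164, ρ_SOR = 0.953164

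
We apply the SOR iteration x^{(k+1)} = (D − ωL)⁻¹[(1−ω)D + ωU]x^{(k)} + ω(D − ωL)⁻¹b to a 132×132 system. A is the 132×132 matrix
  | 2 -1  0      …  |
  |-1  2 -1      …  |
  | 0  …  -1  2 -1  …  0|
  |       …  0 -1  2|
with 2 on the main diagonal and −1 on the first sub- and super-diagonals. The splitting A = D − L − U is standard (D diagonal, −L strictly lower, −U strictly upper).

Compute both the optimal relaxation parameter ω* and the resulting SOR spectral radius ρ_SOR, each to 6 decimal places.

ω* = 1.953852, ρ_SOR = 0.953852

ρ_J = max_k |cos(kπ/133)| = cos(π/133) = 0.999721
√(1−ρ_J²) simplifies to sin(π/133) = 0.0236188.
[ω*] 2 ÷ (1 + 0.0236188) = 2 ÷ 1.0236188 = 1.953852.
ρ_SOR = ω* − 1 = 1.953852 − 1 = 0.953852.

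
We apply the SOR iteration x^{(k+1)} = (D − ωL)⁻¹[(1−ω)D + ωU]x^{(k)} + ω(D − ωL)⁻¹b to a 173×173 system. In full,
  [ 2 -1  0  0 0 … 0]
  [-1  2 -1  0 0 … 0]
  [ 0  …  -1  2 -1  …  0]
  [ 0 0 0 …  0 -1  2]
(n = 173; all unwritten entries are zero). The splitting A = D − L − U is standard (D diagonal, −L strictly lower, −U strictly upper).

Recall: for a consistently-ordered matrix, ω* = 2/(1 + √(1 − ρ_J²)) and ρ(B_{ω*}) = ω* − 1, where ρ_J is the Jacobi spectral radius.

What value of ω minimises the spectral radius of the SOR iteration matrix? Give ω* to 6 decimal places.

ρ_J = max_k |cos(kπ/174)| = cos(π/174) = 0.999837
1 − cos²(π/174) = sin²(π/174) ⇒ √(1−ρ_J²) = sin(π/174) = 0.0180541.
ω* = 2/(1+0.0180541) = 1.964532
ρ_SOR = ω* − 1 = 1.964532 − 1 = 0.964532.

ω* = 1.964532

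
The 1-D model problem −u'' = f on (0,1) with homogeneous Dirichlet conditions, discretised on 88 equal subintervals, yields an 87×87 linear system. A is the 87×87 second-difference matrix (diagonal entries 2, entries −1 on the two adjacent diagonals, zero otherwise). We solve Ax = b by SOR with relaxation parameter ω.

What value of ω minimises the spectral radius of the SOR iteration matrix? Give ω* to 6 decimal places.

ω* = 1.931075

With n=87, ρ(Jacobi) = cos(π/88) = 0.999363.
√(1 − cos²(π/88)) = sin(π/88) ≈ 0.0356923.
ω* = 2/(1+0.0356923) = 1.931075
ρ(B_{ω*}) = ω*−1 = 0.931075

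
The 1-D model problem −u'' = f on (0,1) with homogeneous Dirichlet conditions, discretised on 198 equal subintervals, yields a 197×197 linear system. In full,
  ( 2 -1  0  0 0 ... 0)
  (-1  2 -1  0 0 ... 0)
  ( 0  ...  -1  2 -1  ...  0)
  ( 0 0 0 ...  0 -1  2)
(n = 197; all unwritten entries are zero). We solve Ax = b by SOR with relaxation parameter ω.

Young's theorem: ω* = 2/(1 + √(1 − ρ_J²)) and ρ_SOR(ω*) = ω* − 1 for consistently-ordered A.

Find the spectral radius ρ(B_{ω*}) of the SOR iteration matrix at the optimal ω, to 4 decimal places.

ρ_SOR = 0.9688

With n=197, ρ(Jacobi) = cos(π/198) = 0.9999.
√(1 − cos²(π/198)) = sin(π/198) ≈ 0.01587.
Then 2/(1+√(1−ρ_J²)) = 2/(1+0.01587); ω* = 2/1.01587 = 1.9688.
At ω = 1.9688 every |λ(B_ω)| = ω−1, so ρ_SOR = 0.9688.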